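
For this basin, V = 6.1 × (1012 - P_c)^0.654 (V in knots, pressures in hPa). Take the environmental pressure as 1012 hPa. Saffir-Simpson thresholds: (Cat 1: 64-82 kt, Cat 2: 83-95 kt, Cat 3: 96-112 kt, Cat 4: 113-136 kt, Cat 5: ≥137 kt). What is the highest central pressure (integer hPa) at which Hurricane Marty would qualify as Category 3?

944 hPa

Category 3 begins at V = 96 kt.
Required ΔP = (96/6.1)^(1/0.654) = 15.738^1.529 ≈ 67.64 hPa.
P_c ≤ 1012 − 67.64 = 944.36, so the highest integer P_c is 944 hPa.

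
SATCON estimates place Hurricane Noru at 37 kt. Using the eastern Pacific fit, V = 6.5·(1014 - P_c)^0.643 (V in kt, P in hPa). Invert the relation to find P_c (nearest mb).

ΔP = (V / 6.5)^(1/0.643) = (37/6.5)^1.555.
37/6.5 = 5.692; 5.692^1.555 ≈ 14.95 mb.
P_c = 1014 − 14.95 = 999.05 ≈ 999 mb.

999 mb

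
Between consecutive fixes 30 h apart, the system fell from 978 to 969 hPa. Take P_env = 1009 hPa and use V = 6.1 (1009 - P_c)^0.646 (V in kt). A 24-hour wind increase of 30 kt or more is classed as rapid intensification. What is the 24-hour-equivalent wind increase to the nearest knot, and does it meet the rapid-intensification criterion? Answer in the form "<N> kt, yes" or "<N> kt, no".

V₁: ΔP = 31, V ≈ 6.1 × 31^0.646 ≈ 56.07 kt.
V₂: ΔP = 40, V ≈ 6.1 × 40^0.646 ≈ 66.11 kt.
ΔV over 30 h = 10.04 kt → 24 h equivalent = 10.04 × 24/30 ≈ 8.03 kt.
8 kt < 30 kt ⇒ not rapid intensification.

8 kt, no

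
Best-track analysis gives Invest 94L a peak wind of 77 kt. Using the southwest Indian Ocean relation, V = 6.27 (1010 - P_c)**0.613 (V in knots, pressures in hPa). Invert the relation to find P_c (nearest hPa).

ΔP = (V / 6.27)^(1/0.613) = (77/6.27)^1.631.
77/6.27 = 12.281; 12.281^1.631 ≈ 59.82 hPa.
P_c = 1010 − 59.82 = 950.18 ≈ 950 hPa.

950 hPa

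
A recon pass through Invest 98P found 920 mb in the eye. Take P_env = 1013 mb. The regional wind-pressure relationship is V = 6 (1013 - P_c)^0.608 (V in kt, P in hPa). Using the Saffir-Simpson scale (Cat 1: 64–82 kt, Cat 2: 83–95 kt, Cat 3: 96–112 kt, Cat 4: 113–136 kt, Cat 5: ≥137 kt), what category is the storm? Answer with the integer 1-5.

2

ΔP = 1013 − 920 = 93 mb.
V ≈ 6 × 93^0.608 = 6 × 15.73 ≈ 94 kt.
94 kt falls in the Category 2 band.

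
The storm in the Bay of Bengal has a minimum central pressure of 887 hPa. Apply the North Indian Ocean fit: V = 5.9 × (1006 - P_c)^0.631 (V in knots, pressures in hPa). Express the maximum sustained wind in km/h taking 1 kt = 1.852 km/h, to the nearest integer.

223 km/h

ΔP = 1006 − 887 = 119 hPa.
V ≈ 5.9 × 119^0.631 = 5.9 × 20.402 ≈ 120.371 kt.
120.371 × 1.852 ≈ 222.93 km/h → 223 km/h.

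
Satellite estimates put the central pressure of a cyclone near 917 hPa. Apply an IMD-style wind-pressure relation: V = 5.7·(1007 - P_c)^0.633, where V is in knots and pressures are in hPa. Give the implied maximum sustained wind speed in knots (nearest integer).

ΔP = 1007 − 917 = 90 hPa.
90^0.633 ≈ 17.260.
V ≈ 5.7 × 17.260 ≈ 98.4 kt.

98 kt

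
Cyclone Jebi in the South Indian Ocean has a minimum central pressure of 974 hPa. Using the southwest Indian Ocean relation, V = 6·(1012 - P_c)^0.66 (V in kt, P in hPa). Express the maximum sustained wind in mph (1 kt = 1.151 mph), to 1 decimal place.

76.2 mph

ΔP = 1012 − 974 = 38 hPa.
V ≈ 6 × 38^0.66 = 6 × 11.032 ≈ 66.192 kt.
66.192 × 1.151 ≈ 76.19 mph → 76.2 mph.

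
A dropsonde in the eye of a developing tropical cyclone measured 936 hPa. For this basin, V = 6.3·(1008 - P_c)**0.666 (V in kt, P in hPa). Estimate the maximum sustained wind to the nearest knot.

ΔP = 1008 − 936 = 72 hPa.
72^0.666 ≈ 17.258.
V ≈ 6.3 × 17.258 ≈ 108.7 kt.

109 kt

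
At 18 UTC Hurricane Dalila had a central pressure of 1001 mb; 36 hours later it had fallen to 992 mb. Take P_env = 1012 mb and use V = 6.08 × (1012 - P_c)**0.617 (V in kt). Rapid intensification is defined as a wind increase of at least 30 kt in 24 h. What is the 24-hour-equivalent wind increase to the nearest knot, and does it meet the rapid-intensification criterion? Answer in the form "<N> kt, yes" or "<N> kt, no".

V₁: ΔP = 11, V ≈ 6.08 × 11^0.617 ≈ 26.70 kt.
V₂: ΔP = 20, V ≈ 6.08 × 20^0.617 ≈ 38.60 kt.
ΔV over 36 h = 11.90 kt → 24 h equivalent = 11.90 × 24/36 ≈ 7.93 kt.
8 kt < 30 kt ⇒ not rapid intensification.

8 kt, no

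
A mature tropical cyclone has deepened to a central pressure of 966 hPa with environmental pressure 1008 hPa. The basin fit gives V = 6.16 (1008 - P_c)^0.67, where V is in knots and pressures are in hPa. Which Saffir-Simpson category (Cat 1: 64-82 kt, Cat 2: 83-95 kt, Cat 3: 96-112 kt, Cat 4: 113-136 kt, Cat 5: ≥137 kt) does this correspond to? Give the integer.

ΔP = 1008 − 966 = 42 hPa.
V ≈ 6.16 × 42^0.67 = 6.16 × 12.23 ≈ 75 kt.
75 kt falls in the Category 1 band.

1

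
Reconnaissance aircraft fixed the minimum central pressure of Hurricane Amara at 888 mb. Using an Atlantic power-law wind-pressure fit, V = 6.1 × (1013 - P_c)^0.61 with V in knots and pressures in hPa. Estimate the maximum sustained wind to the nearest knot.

116 kt

ΔP = 1013 − 888 = 125 mb.
125^0.61 ≈ 19.016.
V ≈ 6.1 × 19.016 ≈ 116.0 kt.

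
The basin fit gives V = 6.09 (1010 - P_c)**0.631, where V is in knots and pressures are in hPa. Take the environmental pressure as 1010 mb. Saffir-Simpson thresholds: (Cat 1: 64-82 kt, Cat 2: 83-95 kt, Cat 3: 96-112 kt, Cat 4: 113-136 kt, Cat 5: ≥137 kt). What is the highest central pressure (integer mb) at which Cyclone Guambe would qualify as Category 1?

Category 1 begins at V = 64 kt.
Required ΔP = (64/6.09)^(1/0.631) = 10.509^1.585 ≈ 41.59 mb.
P_c ≤ 1010 − 41.59 = 968.41, so the highest integer P_c is 968 mb.

968 mb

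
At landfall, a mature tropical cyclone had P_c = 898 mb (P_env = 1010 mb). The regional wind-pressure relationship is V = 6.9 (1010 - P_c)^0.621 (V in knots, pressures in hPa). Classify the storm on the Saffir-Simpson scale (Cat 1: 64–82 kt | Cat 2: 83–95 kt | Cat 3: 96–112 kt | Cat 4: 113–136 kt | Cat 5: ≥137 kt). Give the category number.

4

ΔP = 1010 − 898 = 112 mb.
V ≈ 6.9 × 112^0.621 = 6.9 × 18.73 ≈ 129 kt.
129 kt falls in the Category 4 band.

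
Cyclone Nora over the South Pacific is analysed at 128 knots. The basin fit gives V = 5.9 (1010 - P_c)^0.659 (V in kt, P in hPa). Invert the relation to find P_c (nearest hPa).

ΔP = (V / 5.9)^(1/0.659) = (128/5.9)^1.517.
128/5.9 = 21.695; 21.695^1.517 ≈ 106.62 hPa.
P_c = 1010 − 106.62 = 903.38 ≈ 903 hPa.

903 hPa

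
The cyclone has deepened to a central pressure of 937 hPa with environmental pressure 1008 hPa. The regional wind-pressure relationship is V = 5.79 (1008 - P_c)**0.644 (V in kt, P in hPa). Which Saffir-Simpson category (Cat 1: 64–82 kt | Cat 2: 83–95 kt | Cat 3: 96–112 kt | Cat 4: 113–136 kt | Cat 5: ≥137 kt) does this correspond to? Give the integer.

ΔP = 1008 − 937 = 71 hPa.
V ≈ 5.79 × 71^0.644 = 5.79 × 15.57 ≈ 90 kt.
90 kt falls in the Category 2 band.

2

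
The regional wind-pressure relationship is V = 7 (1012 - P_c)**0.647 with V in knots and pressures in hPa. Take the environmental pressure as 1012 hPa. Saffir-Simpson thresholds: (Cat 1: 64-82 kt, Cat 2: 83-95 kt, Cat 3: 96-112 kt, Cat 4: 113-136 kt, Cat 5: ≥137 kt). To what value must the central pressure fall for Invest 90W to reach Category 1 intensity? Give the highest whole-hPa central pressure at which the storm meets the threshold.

Category 1 begins at V = 64 kt.
Required ΔP = (64/7)^(1/0.647) = 9.143^1.546 ≈ 30.58 hPa.
P_c ≤ 1012 − 30.58 = 981.42, so the highest integer P_c is 981 hPa.

981 hPa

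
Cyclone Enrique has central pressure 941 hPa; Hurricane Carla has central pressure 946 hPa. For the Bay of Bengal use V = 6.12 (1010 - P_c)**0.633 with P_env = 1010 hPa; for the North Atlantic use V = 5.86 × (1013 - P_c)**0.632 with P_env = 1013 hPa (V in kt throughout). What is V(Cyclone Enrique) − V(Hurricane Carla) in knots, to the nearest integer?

Cyclone Enrique: ΔP = 69; V ≈ 6.12 × 69^0.633 ≈ 89.28 kt.
Hurricane Carla: ΔP = 67; V ≈ 5.86 × 67^0.632 ≈ 83.56 kt.
Difference ≈ 89.28 − 83.56 = 5.72 → 6 kt.

6 kt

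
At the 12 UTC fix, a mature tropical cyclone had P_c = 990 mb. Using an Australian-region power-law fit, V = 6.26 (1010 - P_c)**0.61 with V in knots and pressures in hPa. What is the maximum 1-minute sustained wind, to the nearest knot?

39 kt

ΔP = 1010 − 990 = 20 mb.
20^0.61 ≈ 6.218.
V ≈ 6.26 × 6.218 ≈ 38.9 kt.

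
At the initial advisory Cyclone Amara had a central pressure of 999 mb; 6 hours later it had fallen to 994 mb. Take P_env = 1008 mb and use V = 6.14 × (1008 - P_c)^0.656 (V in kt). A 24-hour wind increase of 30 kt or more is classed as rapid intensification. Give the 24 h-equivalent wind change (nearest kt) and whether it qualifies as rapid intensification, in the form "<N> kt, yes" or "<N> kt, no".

V₁: ΔP = 9, V ≈ 6.14 × 9^0.656 ≈ 25.95 kt.
V₂: ΔP = 14, V ≈ 6.14 × 14^0.656 ≈ 34.68 kt.
ΔV over 6 h = 8.73 kt → 24 h equivalent = 8.73 × 24/6 ≈ 34.92 kt.
35 kt ≥ 30 kt ⇒ rapid intensification.

35 kt, yes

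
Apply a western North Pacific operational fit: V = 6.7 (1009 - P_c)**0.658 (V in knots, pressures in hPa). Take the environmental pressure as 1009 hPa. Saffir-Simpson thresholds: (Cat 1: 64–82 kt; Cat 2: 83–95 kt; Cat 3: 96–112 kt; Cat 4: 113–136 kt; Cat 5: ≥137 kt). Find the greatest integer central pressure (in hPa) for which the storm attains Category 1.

Category 1 begins at V = 64 kt.
Required ΔP = (64/6.7)^(1/0.658) = 9.552^1.520 ≈ 30.87 hPa.
P_c ≤ 1009 − 30.87 = 978.13, so the highest integer P_c is 978 hPa.

978 hPa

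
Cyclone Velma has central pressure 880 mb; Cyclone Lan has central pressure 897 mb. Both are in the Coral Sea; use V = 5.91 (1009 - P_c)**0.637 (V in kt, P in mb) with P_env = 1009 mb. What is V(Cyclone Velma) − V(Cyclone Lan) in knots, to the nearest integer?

Cyclone Velma: ΔP = 129; V ≈ 5.91 × 129^0.637 ≈ 130.63 kt.
Cyclone Lan: ΔP = 112; V ≈ 5.91 × 112^0.637 ≈ 119.38 kt.
Difference ≈ 130.63 − 119.38 = 11.25 → 11 kt.

11 kt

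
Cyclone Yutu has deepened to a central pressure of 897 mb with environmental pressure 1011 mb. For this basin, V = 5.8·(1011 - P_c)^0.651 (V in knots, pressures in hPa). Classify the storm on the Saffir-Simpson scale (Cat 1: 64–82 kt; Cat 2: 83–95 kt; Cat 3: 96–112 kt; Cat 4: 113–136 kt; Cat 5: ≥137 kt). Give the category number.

ΔP = 1011 − 897 = 114 mb.
V ≈ 5.8 × 114^0.651 = 5.8 × 21.83 ≈ 127 kt.
127 kt falls in the Category 4 band.

4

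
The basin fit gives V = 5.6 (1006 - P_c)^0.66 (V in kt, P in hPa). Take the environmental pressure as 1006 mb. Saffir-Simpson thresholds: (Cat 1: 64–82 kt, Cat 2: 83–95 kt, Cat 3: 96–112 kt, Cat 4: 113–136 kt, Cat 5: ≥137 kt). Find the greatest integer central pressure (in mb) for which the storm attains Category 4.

911 mb

Category 4 begins at V = 113 kt.
Required ΔP = (113/5.6)^(1/0.66) = 20.179^1.515 ≈ 94.87 mb.
P_c ≤ 1006 − 94.87 = 911.13, so the highest integer P_c is 911 mb.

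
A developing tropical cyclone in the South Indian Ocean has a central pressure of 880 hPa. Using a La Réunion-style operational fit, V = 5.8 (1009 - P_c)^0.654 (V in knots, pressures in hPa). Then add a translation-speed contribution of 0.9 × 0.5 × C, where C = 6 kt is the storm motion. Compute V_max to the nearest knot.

142 kt

ΔP = 1009 − 880 = 129 hPa.
129^0.654 ≈ 24.006.
V ≈ 5.8 × 24.006 ≈ 139.2 kt.
Translation term: 0.9 × 0.5 × 6 = 2.7 kt.
Corrected V ≈ 141.9 kt → 142 kt.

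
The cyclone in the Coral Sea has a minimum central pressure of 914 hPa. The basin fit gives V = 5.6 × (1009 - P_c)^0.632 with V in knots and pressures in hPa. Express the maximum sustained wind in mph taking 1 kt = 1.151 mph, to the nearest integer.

115 mph

ΔP = 1009 − 914 = 95 hPa.
V ≈ 5.6 × 95^0.632 = 5.6 × 17.780 ≈ 99.566 kt.
99.566 × 1.151 ≈ 114.60 mph → 115 mph.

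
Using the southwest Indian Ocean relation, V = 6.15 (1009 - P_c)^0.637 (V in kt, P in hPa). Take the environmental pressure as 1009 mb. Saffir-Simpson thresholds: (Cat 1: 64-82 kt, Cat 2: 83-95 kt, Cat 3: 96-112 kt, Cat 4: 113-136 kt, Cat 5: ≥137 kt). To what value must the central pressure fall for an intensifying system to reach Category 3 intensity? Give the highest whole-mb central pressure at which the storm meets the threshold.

934 mb

Category 3 begins at V = 96 kt.
Required ΔP = (96/6.15)^(1/0.637) = 15.610^1.570 ≈ 74.72 mb.
P_c ≤ 1009 − 74.72 = 934.28, so the highest integer P_c is 934 mb.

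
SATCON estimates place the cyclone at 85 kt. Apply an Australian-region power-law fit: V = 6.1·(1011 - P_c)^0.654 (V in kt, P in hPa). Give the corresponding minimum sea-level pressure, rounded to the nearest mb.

955 mb

ΔP = (V / 6.1)^(1/0.654) = (85/6.1)^1.529.
85/6.1 = 13.934; 13.934^1.529 ≈ 56.15 mb.
P_c = 1011 − 56.15 = 954.85 ≈ 955 mb.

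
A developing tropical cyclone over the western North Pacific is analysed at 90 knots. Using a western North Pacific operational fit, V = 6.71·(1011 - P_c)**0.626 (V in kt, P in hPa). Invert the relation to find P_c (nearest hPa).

ΔP = (V / 6.71)^(1/0.626) = (90/6.71)^1.597.
90/6.71 = 13.413; 13.413^1.597 ≈ 63.26 hPa.
P_c = 1011 − 63.26 = 947.74 ≈ 948 hPa.

948 hPa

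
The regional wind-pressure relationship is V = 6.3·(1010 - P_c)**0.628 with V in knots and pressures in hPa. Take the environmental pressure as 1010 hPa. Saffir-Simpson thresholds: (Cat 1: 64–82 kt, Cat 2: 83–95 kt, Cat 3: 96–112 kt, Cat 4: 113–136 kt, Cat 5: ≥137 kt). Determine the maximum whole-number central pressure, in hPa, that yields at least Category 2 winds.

Category 2 begins at V = 83 kt.
Required ΔP = (83/6.3)^(1/0.628) = 13.175^1.592 ≈ 60.68 hPa.
P_c ≤ 1010 − 60.68 = 949.32, so the highest integer P_c is 949 hPa.

949 hPa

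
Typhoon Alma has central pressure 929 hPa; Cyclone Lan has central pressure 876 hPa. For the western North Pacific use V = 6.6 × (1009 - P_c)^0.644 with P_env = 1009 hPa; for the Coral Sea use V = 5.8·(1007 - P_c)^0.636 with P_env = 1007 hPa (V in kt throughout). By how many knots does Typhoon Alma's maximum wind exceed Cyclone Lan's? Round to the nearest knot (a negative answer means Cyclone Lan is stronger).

Typhoon Alma: ΔP = 80; V ≈ 6.6 × 80^0.644 ≈ 110.95 kt.
Cyclone Lan: ΔP = 131; V ≈ 5.8 × 131^0.636 ≈ 128.83 kt.
Difference ≈ 110.95 − 128.83 = -17.88 → -18 kt.

-18 kt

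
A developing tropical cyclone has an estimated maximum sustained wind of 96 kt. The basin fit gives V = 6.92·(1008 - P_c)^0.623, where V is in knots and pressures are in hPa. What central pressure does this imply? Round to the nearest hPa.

940 hPa

ΔP = (V / 6.92)^(1/0.623) = (96/6.92)^1.605.
96/6.92 = 13.873; 13.873^1.605 ≈ 68.13 hPa.
P_c = 1008 − 68.13 = 939.87 ≈ 940 hPa.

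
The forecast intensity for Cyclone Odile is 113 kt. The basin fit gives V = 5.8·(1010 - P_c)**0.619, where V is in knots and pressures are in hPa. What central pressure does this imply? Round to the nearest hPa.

889 hPa

ΔP = (V / 5.8)^(1/0.619) = (113/5.8)^1.616.
113/5.8 = 19.483; 19.483^1.616 ≈ 121.18 hPa.
P_c = 1010 − 121.18 = 888.82 ≈ 889 hPa.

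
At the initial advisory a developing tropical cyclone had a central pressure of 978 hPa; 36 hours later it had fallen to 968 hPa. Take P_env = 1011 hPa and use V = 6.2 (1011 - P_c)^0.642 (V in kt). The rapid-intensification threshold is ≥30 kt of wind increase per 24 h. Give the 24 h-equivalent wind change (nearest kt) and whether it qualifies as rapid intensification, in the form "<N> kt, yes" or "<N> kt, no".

7 kt, no

V₁: ΔP = 33, V ≈ 6.2 × 33^0.642 ≈ 58.52 kt.
V₂: ΔP = 43, V ≈ 6.2 × 43^0.642 ≈ 69.36 kt.
ΔV over 36 h = 10.84 kt → 24 h equivalent = 10.84 × 24/36 ≈ 7.23 kt.
7 kt < 30 kt ⇒ not rapid intensification.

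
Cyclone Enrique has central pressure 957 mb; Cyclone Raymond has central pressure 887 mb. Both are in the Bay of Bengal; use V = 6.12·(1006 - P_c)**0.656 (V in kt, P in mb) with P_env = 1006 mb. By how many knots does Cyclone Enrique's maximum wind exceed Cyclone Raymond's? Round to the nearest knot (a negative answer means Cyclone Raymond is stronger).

-62 kt

Cyclone Enrique: ΔP = 49; V ≈ 6.12 × 49^0.656 ≈ 78.62 kt.
Cyclone Raymond: ΔP = 119; V ≈ 6.12 × 119^0.656 ≈ 140.71 kt.
Difference ≈ 78.62 − 140.71 = -62.09 → -62 kt.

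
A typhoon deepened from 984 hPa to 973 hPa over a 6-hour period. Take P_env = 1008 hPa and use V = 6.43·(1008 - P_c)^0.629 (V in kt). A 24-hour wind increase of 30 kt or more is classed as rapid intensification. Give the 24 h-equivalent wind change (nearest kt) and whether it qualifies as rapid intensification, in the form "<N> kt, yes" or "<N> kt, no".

V₁: ΔP = 24, V ≈ 6.43 × 24^0.629 ≈ 47.46 kt.
V₂: ΔP = 35, V ≈ 6.43 × 35^0.629 ≈ 60.18 kt.
ΔV over 6 h = 12.72 kt → 24 h equivalent = 12.72 × 24/6 ≈ 50.88 kt.
51 kt ≥ 30 kt ⇒ rapid intensification.

51 kt, yes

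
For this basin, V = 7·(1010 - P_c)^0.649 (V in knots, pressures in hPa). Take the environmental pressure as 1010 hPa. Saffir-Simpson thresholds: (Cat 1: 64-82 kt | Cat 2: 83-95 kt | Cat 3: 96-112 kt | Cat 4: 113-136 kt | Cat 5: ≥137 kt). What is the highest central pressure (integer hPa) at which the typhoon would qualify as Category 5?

Category 5 begins at V = 137 kt.
Required ΔP = (137/7)^(1/0.649) = 19.571^1.541 ≈ 97.76 hPa.
P_c ≤ 1010 − 97.76 = 912.24, so the highest integer P_c is 912 hPa.

912 hPa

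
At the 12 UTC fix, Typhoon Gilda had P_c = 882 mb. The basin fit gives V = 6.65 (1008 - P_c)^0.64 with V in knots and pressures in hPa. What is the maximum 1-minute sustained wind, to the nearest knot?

ΔP = 1008 − 882 = 126 mb.
126^0.64 ≈ 22.092.
V ≈ 6.65 × 22.092 ≈ 146.9 kt.

147 kt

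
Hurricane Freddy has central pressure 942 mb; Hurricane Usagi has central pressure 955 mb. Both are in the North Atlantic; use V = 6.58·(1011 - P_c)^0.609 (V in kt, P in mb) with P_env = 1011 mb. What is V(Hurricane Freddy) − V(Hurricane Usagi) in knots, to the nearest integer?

Hurricane Freddy: ΔP = 69; V ≈ 6.58 × 69^0.609 ≈ 86.71 kt.
Hurricane Usagi: ΔP = 56; V ≈ 6.58 × 56^0.609 ≈ 76.36 kt.
Difference ≈ 86.71 − 76.36 = 10.35 → 10 kt.

10 kt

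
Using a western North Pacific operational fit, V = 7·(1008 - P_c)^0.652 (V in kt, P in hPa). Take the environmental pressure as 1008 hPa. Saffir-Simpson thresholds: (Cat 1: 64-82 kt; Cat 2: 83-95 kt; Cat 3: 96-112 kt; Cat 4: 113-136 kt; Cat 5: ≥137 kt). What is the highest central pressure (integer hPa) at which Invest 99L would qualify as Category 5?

Category 5 begins at V = 137 kt.
Required ΔP = (137/7)^(1/0.652) = 19.571^1.534 ≈ 95.72 hPa.
P_c ≤ 1008 − 95.72 = 912.28, so the highest integer P_c is 912 hPa.

912 hPa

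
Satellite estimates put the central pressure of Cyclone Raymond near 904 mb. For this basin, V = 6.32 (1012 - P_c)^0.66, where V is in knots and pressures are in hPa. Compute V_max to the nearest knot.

139 kt

ΔP = 1012 − 904 = 108 mb.
108^0.66 ≈ 21.982.
V ≈ 6.32 × 21.982 ≈ 138.9 kt.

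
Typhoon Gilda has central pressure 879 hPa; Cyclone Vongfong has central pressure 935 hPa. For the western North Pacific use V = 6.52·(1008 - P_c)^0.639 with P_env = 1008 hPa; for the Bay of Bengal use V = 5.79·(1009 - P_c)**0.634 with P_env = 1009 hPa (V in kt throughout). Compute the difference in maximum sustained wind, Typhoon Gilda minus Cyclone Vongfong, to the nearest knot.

57 kt

Typhoon Gilda: ΔP = 129; V ≈ 6.52 × 129^0.639 ≈ 145.52 kt.
Cyclone Vongfong: ΔP = 74; V ≈ 5.79 × 74^0.634 ≈ 88.67 kt.
Difference ≈ 145.52 − 88.67 = 56.85 → 57 kt.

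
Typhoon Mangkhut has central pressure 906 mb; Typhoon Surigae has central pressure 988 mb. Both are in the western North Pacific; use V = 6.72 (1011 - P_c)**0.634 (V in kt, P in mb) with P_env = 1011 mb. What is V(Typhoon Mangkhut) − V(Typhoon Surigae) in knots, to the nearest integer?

Typhoon Mangkhut: ΔP = 105; V ≈ 6.72 × 105^0.634 ≈ 128.47 kt.
Typhoon Surigae: ΔP = 23; V ≈ 6.72 × 23^0.634 ≈ 49.06 kt.
Difference ≈ 128.47 − 49.06 = 79.41 → 79 kt.

79 kt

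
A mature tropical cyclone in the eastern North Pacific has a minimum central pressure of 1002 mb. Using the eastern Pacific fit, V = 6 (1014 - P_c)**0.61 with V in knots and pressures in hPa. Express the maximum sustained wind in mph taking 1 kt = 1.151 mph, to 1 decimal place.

ΔP = 1014 − 1002 = 12 mb.
V ≈ 6 × 12^0.61 = 6 × 4.553 ≈ 27.318 kt.
27.318 × 1.151 ≈ 31.44 mph → 31.4 mph.

31.4 mph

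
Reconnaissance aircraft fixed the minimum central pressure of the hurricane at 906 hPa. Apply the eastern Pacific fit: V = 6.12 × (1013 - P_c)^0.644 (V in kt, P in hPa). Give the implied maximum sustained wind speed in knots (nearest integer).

ΔP = 1013 − 906 = 107 hPa.
107^0.644 ≈ 20.273.
V ≈ 6.12 × 20.273 ≈ 124.1 kt.

124 kt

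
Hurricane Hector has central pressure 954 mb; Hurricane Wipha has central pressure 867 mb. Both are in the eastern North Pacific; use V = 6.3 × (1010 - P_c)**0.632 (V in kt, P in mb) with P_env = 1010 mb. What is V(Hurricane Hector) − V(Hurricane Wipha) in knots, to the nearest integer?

-65 kt

Hurricane Hector: ΔP = 56; V ≈ 6.3 × 56^0.632 ≈ 80.20 kt.
Hurricane Wipha: ΔP = 143; V ≈ 6.3 × 143^0.632 ≈ 145.05 kt.
Difference ≈ 80.20 − 145.05 = -64.85 → -65 kt.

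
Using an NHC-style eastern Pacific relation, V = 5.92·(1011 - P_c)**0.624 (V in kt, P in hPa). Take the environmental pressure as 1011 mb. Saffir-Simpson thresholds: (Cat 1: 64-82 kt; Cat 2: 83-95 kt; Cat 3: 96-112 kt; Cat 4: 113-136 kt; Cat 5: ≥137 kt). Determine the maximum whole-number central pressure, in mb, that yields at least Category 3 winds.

924 mb

Category 3 begins at V = 96 kt.
Required ΔP = (96/5.92)^(1/0.624) = 16.216^1.603 ≈ 86.90 mb.
P_c ≤ 1011 − 86.90 = 924.10, so the highest integer P_c is 924 mb.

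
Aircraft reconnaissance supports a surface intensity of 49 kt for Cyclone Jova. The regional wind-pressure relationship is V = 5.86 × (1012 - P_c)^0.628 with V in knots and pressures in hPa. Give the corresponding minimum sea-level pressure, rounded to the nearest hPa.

ΔP = (V / 5.86)^(1/0.628) = (49/5.86)^1.592.
49/5.86 = 8.362; 8.362^1.592 ≈ 29.42 hPa.
P_c = 1012 − 29.42 = 982.58 ≈ 983 hPa.

983 hPa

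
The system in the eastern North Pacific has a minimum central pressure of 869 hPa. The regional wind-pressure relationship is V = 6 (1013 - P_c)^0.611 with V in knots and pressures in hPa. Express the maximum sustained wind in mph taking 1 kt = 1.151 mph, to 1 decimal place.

143.9 mph

ΔP = 1013 − 869 = 144 hPa.
V ≈ 6 × 144^0.611 = 6 × 20.833 ≈ 125.000 kt.
125.000 × 1.151 ≈ 143.88 mph → 143.9 mph.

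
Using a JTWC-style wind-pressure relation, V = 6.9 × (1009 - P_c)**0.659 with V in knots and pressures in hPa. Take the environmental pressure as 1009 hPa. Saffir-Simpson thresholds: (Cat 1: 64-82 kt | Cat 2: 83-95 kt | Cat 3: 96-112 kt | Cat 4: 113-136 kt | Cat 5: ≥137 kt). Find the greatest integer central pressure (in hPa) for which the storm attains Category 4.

Category 4 begins at V = 113 kt.
Required ΔP = (113/6.9)^(1/0.659) = 16.377^1.517 ≈ 69.59 hPa.
P_c ≤ 1009 − 69.59 = 939.41, so the highest integer P_c is 939 hPa.

939 hPa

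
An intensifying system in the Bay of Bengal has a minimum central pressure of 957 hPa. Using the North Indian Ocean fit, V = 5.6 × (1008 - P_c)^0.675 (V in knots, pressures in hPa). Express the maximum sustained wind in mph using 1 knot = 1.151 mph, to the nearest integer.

ΔP = 1008 − 957 = 51 hPa.
V ≈ 5.6 × 51^0.675 = 5.6 × 14.211 ≈ 79.579 kt.
79.579 × 1.151 ≈ 91.60 mph → 92 mph.

92 mph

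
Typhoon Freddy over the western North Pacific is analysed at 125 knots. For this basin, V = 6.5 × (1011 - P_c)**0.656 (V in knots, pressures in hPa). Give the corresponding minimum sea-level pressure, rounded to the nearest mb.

ΔP = (V / 6.5)^(1/0.656) = (125/6.5)^1.524.
125/6.5 = 19.231; 19.231^1.524 ≈ 90.64 mb.
P_c = 1011 − 90.64 = 920.36 ≈ 920 mb.

920 mb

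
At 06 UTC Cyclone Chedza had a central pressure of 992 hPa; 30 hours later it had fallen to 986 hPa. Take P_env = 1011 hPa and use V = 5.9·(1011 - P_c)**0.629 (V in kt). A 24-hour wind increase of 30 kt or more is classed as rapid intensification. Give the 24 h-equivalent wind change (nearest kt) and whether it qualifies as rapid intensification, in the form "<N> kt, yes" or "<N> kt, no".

V₁: ΔP = 19, V ≈ 5.9 × 19^0.629 ≈ 37.60 kt.
V₂: ΔP = 25, V ≈ 5.9 × 25^0.629 ≈ 44.68 kt.
ΔV over 30 h = 7.08 kt → 24 h equivalent = 7.08 × 24/30 ≈ 5.66 kt.
6 kt < 30 kt ⇒ not rapid intensification.

6 kt, no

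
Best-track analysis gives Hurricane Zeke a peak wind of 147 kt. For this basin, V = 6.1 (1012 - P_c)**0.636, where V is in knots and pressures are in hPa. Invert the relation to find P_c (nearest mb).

863 mb

ΔP = (V / 6.1)^(1/0.636) = (147/6.1)^1.572.
147/6.1 = 24.098; 24.098^1.572 ≈ 148.91 mb.
P_c = 1012 − 148.91 = 863.09 ≈ 863 mb.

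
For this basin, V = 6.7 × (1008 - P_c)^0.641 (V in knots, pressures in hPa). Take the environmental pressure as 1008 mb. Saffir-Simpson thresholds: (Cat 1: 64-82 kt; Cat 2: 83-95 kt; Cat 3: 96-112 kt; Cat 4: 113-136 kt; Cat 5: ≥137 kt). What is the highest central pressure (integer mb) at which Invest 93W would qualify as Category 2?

957 mb

Category 2 begins at V = 83 kt.
Required ΔP = (83/6.7)^(1/0.641) = 12.388^1.560 ≈ 50.72 mb.
P_c ≤ 1008 − 50.72 = 957.28, so the highest integer P_c is 957 mb.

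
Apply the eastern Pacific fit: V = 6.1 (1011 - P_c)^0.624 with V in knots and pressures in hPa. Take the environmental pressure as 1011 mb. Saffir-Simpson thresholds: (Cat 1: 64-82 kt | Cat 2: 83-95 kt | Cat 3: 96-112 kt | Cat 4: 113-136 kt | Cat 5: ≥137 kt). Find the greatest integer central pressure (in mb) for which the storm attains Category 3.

Category 3 begins at V = 96 kt.
Required ΔP = (96/6.1)^(1/0.624) = 15.738^1.603 ≈ 82.83 mb.
P_c ≤ 1011 − 82.83 = 928.17, so the highest integer P_c is 928 mb.

928 mb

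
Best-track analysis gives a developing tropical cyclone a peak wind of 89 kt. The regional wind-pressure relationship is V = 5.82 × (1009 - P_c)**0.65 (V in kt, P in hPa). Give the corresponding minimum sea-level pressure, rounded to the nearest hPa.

ΔP = (V / 5.82)^(1/0.65) = (89/5.82)^1.538.
89/5.82 = 15.292; 15.292^1.538 ≈ 66.41 hPa.
P_c = 1009 − 66.41 = 942.59 ≈ 943 hPa.

943 hPa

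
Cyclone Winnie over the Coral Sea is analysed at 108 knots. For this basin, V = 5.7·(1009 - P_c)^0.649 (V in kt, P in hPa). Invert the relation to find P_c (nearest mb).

916 mb

ΔP = (V / 5.7)^(1/0.649) = (108/5.7)^1.541.
108/5.7 = 18.947; 18.947^1.541 ≈ 93.00 mb.
P_c = 1009 − 93.00 = 916.00 ≈ 916 mb.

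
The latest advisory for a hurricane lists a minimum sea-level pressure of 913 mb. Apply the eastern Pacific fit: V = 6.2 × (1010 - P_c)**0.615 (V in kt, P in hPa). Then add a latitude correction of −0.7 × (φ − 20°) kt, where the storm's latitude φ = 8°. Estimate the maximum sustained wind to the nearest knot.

112 kt

ΔP = 1010 − 913 = 97 mb.
97^0.615 ≈ 16.667.
V ≈ 6.2 × 16.667 ≈ 103.3 kt.
Latitude correction: −0.7 × (8 − 20) = 8.4 kt.
Corrected V ≈ 111.7 kt → 112 kt.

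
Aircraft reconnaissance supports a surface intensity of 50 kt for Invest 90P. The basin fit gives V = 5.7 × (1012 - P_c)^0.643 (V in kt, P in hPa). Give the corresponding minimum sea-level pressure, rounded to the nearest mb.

983 mb

ΔP = (V / 5.7)^(1/0.643) = (50/5.7)^1.555.
50/5.7 = 8.772; 8.772^1.555 ≈ 29.29 mb.
P_c = 1012 − 29.29 = 982.71 ≈ 983 mb.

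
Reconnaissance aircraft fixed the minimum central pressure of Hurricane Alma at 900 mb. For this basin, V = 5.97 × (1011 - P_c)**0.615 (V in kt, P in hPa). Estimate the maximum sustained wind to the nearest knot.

108 kt

ΔP = 1011 − 900 = 111 mb.
111^0.615 ≈ 18.108.
V ≈ 5.97 × 18.108 ≈ 108.1 kt.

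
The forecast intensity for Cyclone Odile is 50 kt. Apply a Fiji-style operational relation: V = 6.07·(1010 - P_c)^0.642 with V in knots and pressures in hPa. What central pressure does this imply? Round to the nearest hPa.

983 hPa

ΔP = (V / 6.07)^(1/0.642) = (50/6.07)^1.558.
50/6.07 = 8.237; 8.237^1.558 ≈ 26.70 hPa.
P_c = 1010 − 26.70 = 983.30 ≈ 983 hPa.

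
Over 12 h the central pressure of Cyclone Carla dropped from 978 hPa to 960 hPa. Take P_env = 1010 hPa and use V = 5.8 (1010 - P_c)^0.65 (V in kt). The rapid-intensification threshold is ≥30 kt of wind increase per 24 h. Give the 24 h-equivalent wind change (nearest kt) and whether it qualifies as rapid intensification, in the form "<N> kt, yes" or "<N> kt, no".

37 kt, yes

V₁: ΔP = 32, V ≈ 5.8 × 32^0.65 ≈ 55.18 kt.
V₂: ΔP = 50, V ≈ 5.8 × 50^0.65 ≈ 73.75 kt.
ΔV over 12 h = 18.57 kt → 24 h equivalent = 18.57 × 24/12 ≈ 37.14 kt.
37 kt ≥ 30 kt ⇒ rapid intensification.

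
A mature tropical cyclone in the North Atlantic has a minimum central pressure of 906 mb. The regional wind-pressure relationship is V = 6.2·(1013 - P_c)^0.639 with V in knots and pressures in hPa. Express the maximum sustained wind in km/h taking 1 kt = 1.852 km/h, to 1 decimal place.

ΔP = 1013 − 906 = 107 mb.
V ≈ 6.2 × 107^0.639 = 6.2 × 19.805 ≈ 122.791 kt.
122.791 × 1.852 ≈ 227.41 km/h → 227.4 km/h.

227.4 km/h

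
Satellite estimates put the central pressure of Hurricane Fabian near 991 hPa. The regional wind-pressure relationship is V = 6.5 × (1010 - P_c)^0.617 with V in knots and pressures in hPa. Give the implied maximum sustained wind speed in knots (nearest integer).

40 kt

ΔP = 1010 − 991 = 19 hPa.
19^0.617 ≈ 6.152.
V ≈ 6.5 × 6.152 ≈ 40.0 kt.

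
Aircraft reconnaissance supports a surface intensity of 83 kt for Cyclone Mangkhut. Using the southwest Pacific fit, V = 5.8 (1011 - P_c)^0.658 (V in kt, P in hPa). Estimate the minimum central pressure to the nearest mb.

ΔP = (V / 5.8)^(1/0.658) = (83/5.8)^1.520.
83/5.8 = 14.310; 14.310^1.520 ≈ 57.06 mb.
P_c = 1011 − 57.06 = 953.94 ≈ 954 mb.

954 mb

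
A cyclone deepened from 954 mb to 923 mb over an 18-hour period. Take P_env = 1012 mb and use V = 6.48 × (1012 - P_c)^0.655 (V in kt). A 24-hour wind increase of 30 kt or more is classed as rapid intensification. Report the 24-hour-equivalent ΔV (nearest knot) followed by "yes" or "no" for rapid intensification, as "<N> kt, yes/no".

40 kt, yes

V₁: ΔP = 58, V ≈ 6.48 × 58^0.655 ≈ 92.60 kt.
V₂: ΔP = 89, V ≈ 6.48 × 89^0.655 ≈ 122.58 kt.
ΔV over 18 h = 29.98 kt → 24 h equivalent = 29.98 × 24/18 ≈ 39.97 kt.
40 kt ≥ 30 kt ⇒ rapid intensification.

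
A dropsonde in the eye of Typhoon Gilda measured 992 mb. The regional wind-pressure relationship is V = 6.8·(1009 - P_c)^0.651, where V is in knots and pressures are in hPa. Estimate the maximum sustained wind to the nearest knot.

43 kt

ΔP = 1009 − 992 = 17 mb.
17^0.651 ≈ 6.324.
V ≈ 6.8 × 6.324 ≈ 43.0 kt.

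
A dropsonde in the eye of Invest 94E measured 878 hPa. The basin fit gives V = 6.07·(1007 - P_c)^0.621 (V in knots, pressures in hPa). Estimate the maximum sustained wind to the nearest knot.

ΔP = 1007 − 878 = 129 hPa.
129^0.621 ≈ 20.449.
V ≈ 6.07 × 20.449 ≈ 124.1 kt.

124 kt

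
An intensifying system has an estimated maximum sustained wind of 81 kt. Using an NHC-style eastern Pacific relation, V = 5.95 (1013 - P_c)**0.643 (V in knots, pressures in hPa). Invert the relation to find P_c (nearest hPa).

ΔP = (V / 5.95)^(1/0.643) = (81/5.95)^1.555.
81/5.95 = 13.613; 13.613^1.555 ≈ 58.02 hPa.
P_c = 1013 − 58.02 = 954.98 ≈ 955 hPa.

955 hPa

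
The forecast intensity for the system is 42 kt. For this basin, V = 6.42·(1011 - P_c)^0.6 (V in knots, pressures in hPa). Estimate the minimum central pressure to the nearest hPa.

988 hPa

ΔP = (V / 6.42)^(1/0.6) = (42/6.42)^1.667.
42/6.42 = 6.542; 6.542^1.667 ≈ 22.88 hPa.
P_c = 1011 − 22.88 = 988.12 ≈ 988 hPa.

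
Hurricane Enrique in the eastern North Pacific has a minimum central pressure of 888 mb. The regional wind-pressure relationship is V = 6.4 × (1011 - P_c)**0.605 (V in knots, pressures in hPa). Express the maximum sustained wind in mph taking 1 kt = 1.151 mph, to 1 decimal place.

135.4 mph

ΔP = 1011 − 888 = 123 mb.
V ≈ 6.4 × 123^0.605 = 6.4 × 18.382 ≈ 117.645 kt.
117.645 × 1.151 ≈ 135.41 mph → 135.4 mph.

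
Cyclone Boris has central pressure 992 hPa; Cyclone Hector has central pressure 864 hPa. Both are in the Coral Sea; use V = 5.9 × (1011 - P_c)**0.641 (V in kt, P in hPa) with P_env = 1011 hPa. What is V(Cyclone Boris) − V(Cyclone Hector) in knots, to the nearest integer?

-106 kt

Cyclone Boris: ΔP = 19; V ≈ 5.9 × 19^0.641 ≈ 38.95 kt.
Cyclone Hector: ΔP = 147; V ≈ 5.9 × 147^0.641 ≈ 144.58 kt.
Difference ≈ 38.95 − 144.58 = -105.63 → -106 kt.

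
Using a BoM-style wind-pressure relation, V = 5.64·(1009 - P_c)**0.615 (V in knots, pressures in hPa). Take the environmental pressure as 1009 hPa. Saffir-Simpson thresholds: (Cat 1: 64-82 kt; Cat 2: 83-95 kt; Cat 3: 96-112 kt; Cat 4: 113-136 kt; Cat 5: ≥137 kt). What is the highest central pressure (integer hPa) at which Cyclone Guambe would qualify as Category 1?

957 hPa

Category 1 begins at V = 64 kt.
Required ΔP = (64/5.64)^(1/0.615) = 11.348^1.626 ≈ 51.91 hPa.
P_c ≤ 1009 − 51.91 = 957.09, so the highest integer P_c is 957 hPa.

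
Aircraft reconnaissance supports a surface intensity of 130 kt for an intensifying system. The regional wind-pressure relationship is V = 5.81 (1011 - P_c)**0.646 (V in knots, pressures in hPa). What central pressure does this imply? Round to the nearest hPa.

888 hPa

ΔP = (V / 5.81)^(1/0.646) = (130/5.81)^1.548.
130/5.81 = 22.375; 22.375^1.548 ≈ 122.86 hPa.
P_c = 1011 − 122.86 = 888.14 ≈ 888 hPa.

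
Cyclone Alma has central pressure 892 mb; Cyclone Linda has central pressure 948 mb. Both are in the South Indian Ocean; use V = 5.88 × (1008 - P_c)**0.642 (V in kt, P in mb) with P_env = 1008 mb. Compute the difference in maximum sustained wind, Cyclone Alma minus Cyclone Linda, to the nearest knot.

Cyclone Alma: ΔP = 116; V ≈ 5.88 × 116^0.642 ≈ 124.38 kt.
Cyclone Linda: ΔP = 60; V ≈ 5.88 × 60^0.642 ≈ 81.46 kt.
Difference ≈ 124.38 − 81.46 = 42.92 → 43 kt.

43 kt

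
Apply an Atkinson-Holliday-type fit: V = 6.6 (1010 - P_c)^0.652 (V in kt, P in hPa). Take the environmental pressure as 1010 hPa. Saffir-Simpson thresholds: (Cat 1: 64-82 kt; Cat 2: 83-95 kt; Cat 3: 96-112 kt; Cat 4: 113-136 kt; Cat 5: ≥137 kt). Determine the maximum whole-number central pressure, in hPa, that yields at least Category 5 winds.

905 hPa

Category 5 begins at V = 137 kt.
Required ΔP = (137/6.6)^(1/0.652) = 20.758^1.534 ≈ 104.76 hPa.
P_c ≤ 1010 − 104.76 = 905.24, so the highest integer P_c is 905 hPa.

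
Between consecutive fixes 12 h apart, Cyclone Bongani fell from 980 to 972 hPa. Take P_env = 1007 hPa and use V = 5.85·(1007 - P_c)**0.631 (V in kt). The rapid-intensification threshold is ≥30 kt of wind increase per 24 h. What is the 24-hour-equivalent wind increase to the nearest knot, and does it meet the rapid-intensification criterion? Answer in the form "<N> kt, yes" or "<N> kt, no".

V₁: ΔP = 27, V ≈ 5.85 × 27^0.631 ≈ 46.81 kt.
V₂: ΔP = 35, V ≈ 5.85 × 35^0.631 ≈ 55.14 kt.
ΔV over 12 h = 8.33 kt → 24 h equivalent = 8.33 × 24/12 ≈ 16.66 kt.
17 kt < 30 kt ⇒ not rapid intensification.

17 kt, no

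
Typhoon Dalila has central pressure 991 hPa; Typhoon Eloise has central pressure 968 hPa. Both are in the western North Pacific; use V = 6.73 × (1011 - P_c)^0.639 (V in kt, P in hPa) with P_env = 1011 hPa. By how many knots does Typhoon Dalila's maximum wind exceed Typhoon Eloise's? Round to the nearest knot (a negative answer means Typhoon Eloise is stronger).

Typhoon Dalila: ΔP = 20; V ≈ 6.73 × 20^0.639 ≈ 45.64 kt.
Typhoon Eloise: ΔP = 43; V ≈ 6.73 × 43^0.639 ≈ 74.44 kt.
Difference ≈ 45.64 − 74.44 = -28.80 → -29 kt.

-29 kt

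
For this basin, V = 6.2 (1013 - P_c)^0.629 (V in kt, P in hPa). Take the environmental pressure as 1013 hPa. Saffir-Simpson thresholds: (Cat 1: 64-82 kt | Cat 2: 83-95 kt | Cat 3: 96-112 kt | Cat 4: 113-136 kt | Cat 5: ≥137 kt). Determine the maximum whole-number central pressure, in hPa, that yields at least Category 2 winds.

Category 2 begins at V = 83 kt.
Required ΔP = (83/6.2)^(1/0.629) = 13.387^1.590 ≈ 61.83 hPa.
P_c ≤ 1013 − 61.83 = 951.17, so the highest integer P_c is 951 hPa.

951 hPa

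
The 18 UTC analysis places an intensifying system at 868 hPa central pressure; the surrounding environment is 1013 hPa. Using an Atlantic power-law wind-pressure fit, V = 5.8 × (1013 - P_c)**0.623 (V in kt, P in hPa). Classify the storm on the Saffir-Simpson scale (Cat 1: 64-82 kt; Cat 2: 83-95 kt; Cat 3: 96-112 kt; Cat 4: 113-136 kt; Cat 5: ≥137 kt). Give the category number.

ΔP = 1013 − 868 = 145 hPa.
V ≈ 5.8 × 145^0.623 = 5.8 × 22.21 ≈ 129 kt.
129 kt falls in the Category 4 band.

4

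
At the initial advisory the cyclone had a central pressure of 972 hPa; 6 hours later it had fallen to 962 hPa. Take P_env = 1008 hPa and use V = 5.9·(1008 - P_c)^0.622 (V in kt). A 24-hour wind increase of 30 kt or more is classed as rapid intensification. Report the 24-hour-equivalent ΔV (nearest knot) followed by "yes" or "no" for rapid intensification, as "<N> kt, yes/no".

36 kt, yes

V₁: ΔP = 36, V ≈ 5.9 × 36^0.622 ≈ 54.81 kt.
V₂: ΔP = 46, V ≈ 5.9 × 46^0.622 ≈ 63.84 kt.
ΔV over 6 h = 9.03 kt → 24 h equivalent = 9.03 × 24/6 ≈ 36.12 kt.
36 kt ≥ 30 kt ⇒ rapid intensification.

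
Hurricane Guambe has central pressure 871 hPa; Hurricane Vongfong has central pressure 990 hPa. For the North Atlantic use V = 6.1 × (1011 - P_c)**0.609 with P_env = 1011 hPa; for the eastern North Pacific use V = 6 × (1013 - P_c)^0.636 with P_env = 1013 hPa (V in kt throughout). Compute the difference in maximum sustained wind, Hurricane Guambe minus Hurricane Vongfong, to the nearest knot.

Hurricane Guambe: ΔP = 140; V ≈ 6.1 × 140^0.609 ≈ 123.69 kt.
Hurricane Vongfong: ΔP = 23; V ≈ 6 × 23^0.636 ≈ 44.08 kt.
Difference ≈ 123.69 − 44.08 = 79.61 → 80 kt.

80 kt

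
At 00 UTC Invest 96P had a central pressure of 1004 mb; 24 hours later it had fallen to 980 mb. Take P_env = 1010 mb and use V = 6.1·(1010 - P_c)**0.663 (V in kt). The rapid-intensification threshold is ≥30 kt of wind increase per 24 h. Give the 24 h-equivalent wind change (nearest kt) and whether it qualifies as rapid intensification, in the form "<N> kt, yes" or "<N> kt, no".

V₁: ΔP = 6, V ≈ 6.1 × 6^0.663 ≈ 20.01 kt.
V₂: ΔP = 30, V ≈ 6.1 × 30^0.663 ≈ 58.16 kt.
ΔV over 24 h = 38.15 kt → 24 h equivalent = 38.15 × 24/24 ≈ 38.15 kt.
38 kt ≥ 30 kt ⇒ rapid intensification.

38 kt, yes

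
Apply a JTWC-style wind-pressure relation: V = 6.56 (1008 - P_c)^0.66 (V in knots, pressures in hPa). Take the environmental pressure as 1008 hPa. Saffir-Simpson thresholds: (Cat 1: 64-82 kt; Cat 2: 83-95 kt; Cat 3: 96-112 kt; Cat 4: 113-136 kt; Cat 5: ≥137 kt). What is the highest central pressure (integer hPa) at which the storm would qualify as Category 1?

976 hPa

Category 1 begins at V = 64 kt.
Required ΔP = (64/6.56)^(1/0.66) = 9.756^1.515 ≈ 31.54 hPa.
P_c ≤ 1008 − 31.54 = 976.46, so the highest integer P_c is 976 hPa.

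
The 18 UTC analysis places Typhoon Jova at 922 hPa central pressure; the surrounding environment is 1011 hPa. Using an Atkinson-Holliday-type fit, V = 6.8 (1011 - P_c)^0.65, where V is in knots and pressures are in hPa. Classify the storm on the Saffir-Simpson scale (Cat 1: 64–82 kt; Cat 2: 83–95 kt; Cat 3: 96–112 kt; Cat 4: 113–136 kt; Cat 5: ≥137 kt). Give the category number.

4

ΔP = 1011 − 922 = 89 hPa.
V ≈ 6.8 × 89^0.65 = 6.8 × 18.50 ≈ 126 kt.
126 kt falls in the Category 4 band.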